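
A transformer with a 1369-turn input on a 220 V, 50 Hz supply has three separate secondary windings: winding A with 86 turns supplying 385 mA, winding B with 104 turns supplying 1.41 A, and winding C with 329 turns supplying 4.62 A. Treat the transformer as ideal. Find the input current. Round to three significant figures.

I_in ≈ 1.24 A

V_A = 220 × 86/1369 = 13.820 V; V_B = 220 × 104/1369 = 16.713 V; V_C = 220 × 329/1369 = 52.871 V.
P_out = V_A I_A + V_B I_B + V_C I_C = 13.820×0.385 + 16.713×1.41 + 52.871×4.62 = 5.3208 + 23.565 + 244.26 = 273.15 W.
Ideal ⇒ P_in = P_out, so I_in = P_out/V_in = 273.15/220 = 1.24 A.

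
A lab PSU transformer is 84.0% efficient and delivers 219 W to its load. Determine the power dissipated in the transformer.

P_in = P_out/η = 219/0.840 = 260.714 W.
P_loss = P_in − P_out = 260.714 − 219 = 41.7 W.

P_loss ≈ 41.7 W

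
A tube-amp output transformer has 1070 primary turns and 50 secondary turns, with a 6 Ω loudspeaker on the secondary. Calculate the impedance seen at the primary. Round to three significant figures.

Z_p ≈ 2750 Ω

Z_p = (N_p/N_s)² × Z_s = (1070/50)² × 6 = 2750 Ω.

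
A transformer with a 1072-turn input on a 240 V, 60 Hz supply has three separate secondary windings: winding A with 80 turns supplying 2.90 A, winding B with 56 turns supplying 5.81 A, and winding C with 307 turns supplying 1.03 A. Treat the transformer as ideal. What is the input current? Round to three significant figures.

V_A = 240 × 80/1072 = 17.910 V; V_B = 240 × 56/1072 = 12.537 V; V_C = 240 × 307/1072 = 68.731 V.
P_out = V_A I_A + V_B I_B + V_C I_C = 17.910×2.90 + 12.537×5.81 + 68.731×1.03 = 51.940 + 72.842 + 70.793 = 195.58 W.
Ideal ⇒ P_in = P_out, so I_in = P_out/V_in = 195.58/240 = 0.815 A.

I_in ≈ 0.815 A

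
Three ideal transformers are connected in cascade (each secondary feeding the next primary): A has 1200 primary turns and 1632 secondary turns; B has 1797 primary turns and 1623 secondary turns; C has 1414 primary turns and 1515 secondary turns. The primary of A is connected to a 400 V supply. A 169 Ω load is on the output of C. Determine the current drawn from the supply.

I_supply ≈ 4.10 A

Secondary of A: V = 400.00 × 1632/1200 = 544.00 V.
Secondary of B: V = 544.00 × 1623/1797 = 491.33 V.
Secondary of C: V = 491.33 × 1515/1414 = 526.42 V.
I_load = 526.42/169 = 3.1149 A, so P_out = 526.42 × 3.1149 = 1639.8 W.
All ideal ⇒ P_in = P_out, so I_supply = 1639.8/400 = 4.10 A.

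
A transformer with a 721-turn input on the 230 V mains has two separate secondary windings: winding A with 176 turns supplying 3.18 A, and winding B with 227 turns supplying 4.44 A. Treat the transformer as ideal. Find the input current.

V_A = 230 × 176/721 = 56.144 V; V_B = 230 × 227/721 = 72.413 V.
P_out = V_A I_A + V_B I_B = 56.144×3.18 + 72.413×4.44 = 178.54 + 321.52 = 500.05 W.
Ideal ⇒ P_in = P_out, so I_in = P_out/V_in = 500.05/230 = 2.17 A.

I_in ≈ 2.17 A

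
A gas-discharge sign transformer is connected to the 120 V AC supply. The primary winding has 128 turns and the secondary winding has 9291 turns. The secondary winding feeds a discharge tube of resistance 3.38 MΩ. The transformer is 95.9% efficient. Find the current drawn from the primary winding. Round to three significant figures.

V_s = 120 × 9291/128 = 8710.3 V.
I_s = V_s/R = 8710.3/(3.38×10^6) = 0.0025770 A.
P_out = V_s I_s = 8710.3 × 0.0025770 = 22.447 W.
P_in = P_out/η = 22.447/0.959 = 23.406 W.
I_p = P_in/V_p = 23.406/120 = 0.195 A.

I_p ≈ 0.195 A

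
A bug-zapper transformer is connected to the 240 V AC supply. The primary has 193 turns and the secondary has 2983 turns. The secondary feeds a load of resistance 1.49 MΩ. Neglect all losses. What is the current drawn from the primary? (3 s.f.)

I_p ≈ 0.0385 A

V_s = V_p × N_s/N_p = 240 × 2983/193 = 3709.4 V.
I_s = V_s/R = 3709.4/(1.49×10^6) = 0.0024896 A.
For an ideal transformer I_p N_p = I_s N_s, so I_p = 0.0024896 × 2983/193 = 0.0385 A.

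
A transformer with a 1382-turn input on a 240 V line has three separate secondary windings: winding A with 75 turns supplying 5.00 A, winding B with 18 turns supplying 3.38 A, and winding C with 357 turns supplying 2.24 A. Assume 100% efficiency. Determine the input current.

I_in ≈ 0.894 A

V_A = 240 × 75/1382 = 13.025 V; V_B = 240 × 18/1382 = 3.1259 V; V_C = 240 × 357/1382 = 61.997 V.
P_out = V_A I_A + V_B I_B + V_C I_C = 13.025×5.00 + 3.1259×3.38 + 61.997×2.24 = 65.123 + 10.566 + 138.87 = 214.56 W.
Ideal ⇒ P_in = P_out, so I_in = P_out/V_in = 214.56/240 = 0.894 A.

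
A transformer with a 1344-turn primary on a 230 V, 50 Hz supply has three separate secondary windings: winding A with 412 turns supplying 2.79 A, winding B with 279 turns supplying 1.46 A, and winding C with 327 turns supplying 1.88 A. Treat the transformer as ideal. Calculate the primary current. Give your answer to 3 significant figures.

V_A = 230 × 412/1344 = 70.506 V; V_B = 230 × 279/1344 = 47.746 V; V_C = 230 × 327/1344 = 55.960 V.
P_out = V_A I_A + V_B I_B + V_C I_C = 70.506×2.79 + 47.746×1.46 + 55.960×1.88 = 196.71 + 69.708 + 105.20 = 371.62 W.
Ideal ⇒ P_in = P_out, so I_p = P_out/V_p = 371.62/230 = 1.62 A.

I_p ≈ 1.62 A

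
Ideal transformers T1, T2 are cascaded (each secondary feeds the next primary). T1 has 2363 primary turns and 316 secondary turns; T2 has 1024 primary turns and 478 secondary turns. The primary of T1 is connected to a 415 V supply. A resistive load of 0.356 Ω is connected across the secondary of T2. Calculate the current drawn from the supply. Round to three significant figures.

I_supply ≈ 4.54 A

After T1: V = 415.00 × 316/2363 = 55.497 V.
After T2: V = 55.497 × 478/1024 = 25.906 V.
I_load = 25.906/0.356 = 72.770 A, so P_out = 25.906 × 72.770 = 1885.2 W.
All ideal ⇒ P_in = P_out, so I_supply = 1885.2/415 = 4.54 A.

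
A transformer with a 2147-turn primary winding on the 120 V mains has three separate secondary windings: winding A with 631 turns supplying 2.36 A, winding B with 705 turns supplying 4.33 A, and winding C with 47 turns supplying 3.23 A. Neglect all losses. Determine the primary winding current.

I_p ≈ 2.19 A

V_A = 120 × 631/2147 = 35.268 V; V_B = 120 × 705/2147 = 39.404 V; V_C = 120 × 47/2147 = 2.6269 V.
P_out = V_A I_A + V_B I_B + V_C I_C = 35.268×2.36 + 39.404×4.33 + 2.6269×3.23 = 83.232 + 170.62 + 8.4850 = 262.34 W.
Ideal ⇒ P_in = P_out, so I_p = P_out/V_p = 262.34/120 = 2.19 A.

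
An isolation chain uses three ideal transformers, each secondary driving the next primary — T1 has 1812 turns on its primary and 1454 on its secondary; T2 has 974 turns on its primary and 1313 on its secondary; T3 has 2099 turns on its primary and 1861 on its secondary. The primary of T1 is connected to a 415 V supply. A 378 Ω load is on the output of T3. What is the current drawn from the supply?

I_supply ≈ 1.01 A

Secondary of T1: V = 415.00 × 1454/1812 = 333.01 V.
Secondary of T2: V = 333.01 × 1313/974 = 448.91 V.
Secondary of T3: V = 448.91 × 1861/2099 = 398.01 V.
I_load = 398.01/378 = 1.0529 A, so P_out = 398.01 × 1.0529 = 419.08 W.
All ideal ⇒ P_in = P_out, so I_supply = 419.08/415 = 1.01 A.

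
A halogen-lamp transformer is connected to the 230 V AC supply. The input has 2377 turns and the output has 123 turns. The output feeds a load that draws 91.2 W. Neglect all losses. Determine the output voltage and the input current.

V_out ≈ 11.9 V, I_in ≈ 0.397 A

V_out = V_in × N_out/N_in = 230 × 123/2377 = 11.902 V.
I_out = P/V_out = 91.2/11.902 = 7.6629 A.
I_in = I_out × N_out/N_in = 7.6629 × 123/2377 = 0.397 A.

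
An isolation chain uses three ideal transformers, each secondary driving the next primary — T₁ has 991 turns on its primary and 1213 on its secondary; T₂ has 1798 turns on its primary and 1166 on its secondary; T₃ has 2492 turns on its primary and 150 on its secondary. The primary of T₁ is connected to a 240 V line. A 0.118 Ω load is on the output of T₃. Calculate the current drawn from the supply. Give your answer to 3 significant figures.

I_supply ≈ 4.64 A

After T₁: V = 240.00 × 1213/991 = 293.76 V.
After T₂: V = 293.76 × 1166/1798 = 190.51 V.
After T₃: V = 190.51 × 150/2492 = 11.467 V.
I_load = 11.467/0.118 = 97.178 A, so P_out = 11.467 × 97.178 = 1114.3 W.
All ideal ⇒ P_in = P_out, so I_supply = 1114.3/240 = 4.64 A.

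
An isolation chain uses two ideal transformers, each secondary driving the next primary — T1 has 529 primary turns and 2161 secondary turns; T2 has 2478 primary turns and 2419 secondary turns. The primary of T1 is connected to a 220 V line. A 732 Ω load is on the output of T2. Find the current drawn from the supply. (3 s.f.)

I_supply ≈ 4.78 A

Secondary of T1: V = 220.00 × 2161/529 = 898.71 V.
Secondary of T2: V = 898.71 × 2419/2478 = 877.32 V.
I_load = 877.32/732 = 1.1985 A, so P_out = 877.32 × 1.1985 = 1051.5 W.
All ideal ⇒ P_in = P_out, so I_supply = 1051.5/220 = 4.78 A.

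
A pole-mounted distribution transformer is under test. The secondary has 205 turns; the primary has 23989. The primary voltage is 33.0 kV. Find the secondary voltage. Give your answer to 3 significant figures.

V_s/V_p = N_s/N_p, so V_s = 33000 × 205/23989 = 282 V.

V_s ≈ 282 V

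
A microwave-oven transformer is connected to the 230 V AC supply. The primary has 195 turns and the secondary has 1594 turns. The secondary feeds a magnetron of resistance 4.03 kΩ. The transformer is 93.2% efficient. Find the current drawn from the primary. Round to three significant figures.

V_s = 230 × 1594/195 = 1880.1 V.
I_s = V_s/R = 1880.1/4030 = 0.46653 A.
P_out = V_s I_s = 1880.1 × 0.46653 = 877.12 W.
P_in = P_out/η = 877.12/0.932 = 941.11 W.
I_p = P_in/V_p = 941.11/230 = 4.09 A.

I_p ≈ 4.09 A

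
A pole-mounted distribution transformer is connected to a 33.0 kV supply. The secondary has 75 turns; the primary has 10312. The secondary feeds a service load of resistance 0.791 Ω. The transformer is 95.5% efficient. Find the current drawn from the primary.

V_s = 33000 × 75/10312 = 240.01 V.
I_s = V_s/R = 240.01/0.791 = 303.43 A.
P_out = V_s I_s = 240.01 × 303.43 = 72826 W.
P_in = P_out/η = 72826/0.955 = 76258 W.
I_p = P_in/V_p = 76258/33000 = 2.31 A.

I_p ≈ 2.31 A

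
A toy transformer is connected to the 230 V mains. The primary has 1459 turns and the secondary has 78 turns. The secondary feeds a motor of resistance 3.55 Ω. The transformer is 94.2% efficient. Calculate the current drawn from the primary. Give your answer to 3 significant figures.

I_p ≈ 0.197 A

V_s = 230 × 78/1459 = 12.296 V.
I_s = V_s/R = 12.296/3.55 = 3.4637 A.
P_out = V_s I_s = 12.296 × 3.4637 = 42.590 W.
P_in = P_out/η = 42.590/0.942 = 45.212 W.
I_p = P_in/V_p = 45.212/230 = 0.197 A.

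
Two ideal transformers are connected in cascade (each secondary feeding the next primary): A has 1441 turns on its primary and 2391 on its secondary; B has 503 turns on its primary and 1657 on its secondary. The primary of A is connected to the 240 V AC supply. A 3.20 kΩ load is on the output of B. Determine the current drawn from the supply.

After A: V = 240.00 × 2391/1441 = 398.22 V.
After B: V = 398.22 × 1657/503 = 1311.8 V.
I_load = 1311.8/3200 = 0.40995 A, so P_out = 1311.8 × 0.40995 = 537.79 W.
All ideal ⇒ P_in = P_out, so I_supply = 537.79/240 = 2.24 A.

I_supply ≈ 2.24 A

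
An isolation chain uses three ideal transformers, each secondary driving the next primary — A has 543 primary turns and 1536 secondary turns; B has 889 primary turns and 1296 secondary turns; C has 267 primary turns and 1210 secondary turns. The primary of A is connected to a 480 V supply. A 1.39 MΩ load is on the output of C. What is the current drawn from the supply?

After A: V = 480.00 × 1536/543 = 1357.8 V.
After B: V = 1357.8 × 1296/889 = 1979.4 V.
After C: V = 1979.4 × 1210/267 = 8970.4 V.
I_load = 8970.4/(1.39×10^6) = 0.0064535 A, so P_out = 8970.4 × 0.0064535 = 57.890 W.
All ideal ⇒ P_in = P_out, so I_supply = 57.890/480 = 0.121 A.

I_supply ≈ 0.121 A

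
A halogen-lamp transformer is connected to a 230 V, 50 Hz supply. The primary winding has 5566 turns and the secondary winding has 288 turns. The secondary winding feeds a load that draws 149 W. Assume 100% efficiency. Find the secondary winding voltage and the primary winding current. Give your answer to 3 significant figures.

V_s = V_p × N_s/N_p = 230 × 288/5566 = 11.901 V.
I_s = P/V_s = 149/11.901 = 12.520 A.
I_p = I_s × N_s/N_p = 12.520 × 288/5566 = 0.648 A.

V_s ≈ 11.9 V, I_p ≈ 0.648 A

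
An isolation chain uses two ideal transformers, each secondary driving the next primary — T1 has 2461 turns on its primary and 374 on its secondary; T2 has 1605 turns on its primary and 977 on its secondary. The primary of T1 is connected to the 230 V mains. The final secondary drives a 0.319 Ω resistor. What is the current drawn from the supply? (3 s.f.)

Secondary of T1: V = 230.00 × 374/2461 = 34.953 V.
Secondary of T2: V = 34.953 × 977/1605 = 21.277 V.
I_load = 21.277/0.319 = 66.699 A, so P_out = 21.277 × 66.699 = 1419.1 W.
All ideal ⇒ P_in = P_out, so I_supply = 1419.1/230 = 6.17 A.

I_supply ≈ 6.17 A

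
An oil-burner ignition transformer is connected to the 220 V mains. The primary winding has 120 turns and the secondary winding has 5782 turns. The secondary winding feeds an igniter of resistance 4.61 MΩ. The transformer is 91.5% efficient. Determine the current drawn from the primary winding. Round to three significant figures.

I_p ≈ 0.121 A

V_s = 220 × 5782/120 = 10600 V.
I_s = V_s/R = 10600/(4.61×10^6) = 0.0022994 A.
P_out = V_s I_s = 10600 × 0.0022994 = 24.375 W.
P_in = P_out/η = 24.375/0.915 = 26.639 W.
I_p = P_in/V_p = 26.639/220 = 0.121 A.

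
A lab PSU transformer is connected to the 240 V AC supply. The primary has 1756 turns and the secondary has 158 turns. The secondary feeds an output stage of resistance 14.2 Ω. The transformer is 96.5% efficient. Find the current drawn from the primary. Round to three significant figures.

V_s = 240 × 158/1756 = 21.595 V.
I_s = V_s/R = 21.595/14.2 = 1.5207 A.
P_out = V_s I_s = 21.595 × 1.5207 = 32.840 W.
P_in = P_out/η = 32.840/0.965 = 34.031 W.
I_p = P_in/V_p = 34.031/240 = 0.142 A.

I_p ≈ 0.142 A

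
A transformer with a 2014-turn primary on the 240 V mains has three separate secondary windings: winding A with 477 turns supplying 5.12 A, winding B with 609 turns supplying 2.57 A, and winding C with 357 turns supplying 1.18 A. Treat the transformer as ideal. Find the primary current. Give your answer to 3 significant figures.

V_A = 240 × 477/2014 = 56.842 V; V_B = 240 × 609/2014 = 72.572 V; V_C = 240 × 357/2014 = 42.542 V.
P_out = V_A I_A + V_B I_B + V_C I_C = 56.842×5.12 + 72.572×2.57 + 42.542×1.18 = 291.03 + 186.51 + 50.200 = 527.74 W.
Ideal ⇒ P_in = P_out, so I_p = P_out/V_p = 527.74/240 = 2.20 A.

I_p ≈ 2.20 A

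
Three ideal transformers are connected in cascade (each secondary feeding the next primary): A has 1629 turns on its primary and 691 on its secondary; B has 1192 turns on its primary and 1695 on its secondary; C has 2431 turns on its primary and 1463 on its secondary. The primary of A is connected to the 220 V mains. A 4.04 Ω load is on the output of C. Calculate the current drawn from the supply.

After A: V = 220.00 × 691/1629 = 93.321 V.
After B: V = 93.321 × 1695/1192 = 132.70 V.
After C: V = 132.70 × 1463/2431 = 79.861 V.
I_load = 79.861/4.04 = 19.767 A, so P_out = 79.861 × 19.767 = 1578.6 W.
All ideal ⇒ P_in = P_out, so I_supply = 1578.6/220 = 7.18 A.

I_supply ≈ 7.18 A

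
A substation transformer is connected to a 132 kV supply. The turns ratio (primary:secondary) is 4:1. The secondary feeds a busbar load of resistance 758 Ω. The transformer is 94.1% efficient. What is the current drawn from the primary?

V_s = 132000 × 1/4 = 33000 V.
I_s = V_s/R = 33000/758 = 43.536 A.
P_out = V_s I_s = 33000 × 43.536 = 1.4367×10^6 W.
P_in = P_out/η = 1.4367×10^6/0.941 = 1.5268×10^6 W.
I_p = P_in/V_p = 1.5268×10^6/132000 = 11.6 A.

I_p ≈ 11.6 A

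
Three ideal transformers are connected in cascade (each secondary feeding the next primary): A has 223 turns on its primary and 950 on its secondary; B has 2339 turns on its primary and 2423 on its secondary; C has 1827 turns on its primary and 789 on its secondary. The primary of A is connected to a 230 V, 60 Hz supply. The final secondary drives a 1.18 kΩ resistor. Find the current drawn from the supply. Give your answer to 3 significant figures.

I_supply ≈ 0.708 A

Secondary of A: V = 230.00 × 950/223 = 979.82 V.
Secondary of B: V = 979.82 × 2423/2339 = 1015.0 V.
Secondary of C: V = 1015.0 × 789/1827 = 438.34 V.
I_load = 438.34/1180 = 0.37147 A, so P_out = 438.34 × 0.37147 = 162.83 W.
All ideal ⇒ P_in = P_out, so I_supply = 162.83/230 = 0.708 A.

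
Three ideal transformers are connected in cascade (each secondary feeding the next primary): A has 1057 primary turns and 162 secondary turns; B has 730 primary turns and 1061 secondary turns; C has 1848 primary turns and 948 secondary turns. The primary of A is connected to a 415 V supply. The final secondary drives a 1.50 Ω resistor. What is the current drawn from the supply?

Secondary of A: V = 415.00 × 162/1057 = 63.605 V.
Secondary of B: V = 63.605 × 1061/730 = 92.444 V.
Secondary of C: V = 92.444 × 948/1848 = 47.423 V.
I_load = 47.423/1.50 = 31.615 A, so P_out = 47.423 × 31.615 = 1499.3 W.
All ideal ⇒ P_in = P_out, so I_supply = 1499.3/415 = 3.61 A.

I_supply ≈ 3.61 A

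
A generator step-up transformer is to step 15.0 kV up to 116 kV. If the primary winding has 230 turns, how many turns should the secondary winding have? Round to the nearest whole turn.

N_s/N_p = V_s/V_p, so N_s = 230 × 116000/15000 = 1778.7 ≈ 1779 turns.

N_s = 1779 turns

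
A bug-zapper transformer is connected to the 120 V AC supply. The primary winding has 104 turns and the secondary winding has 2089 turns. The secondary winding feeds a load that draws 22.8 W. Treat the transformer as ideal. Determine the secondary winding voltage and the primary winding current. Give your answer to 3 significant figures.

V_s ≈ 2410 V, I_p ≈ 0.190 A

V_s = V_p × N_s/N_p = 120 × 2089/104 = 2410.4 V.
I_s = P/V_s = 22.8/2410.4 = 0.0094591 A.
I_p = I_s × N_s/N_p = 0.0094591 × 2089/104 = 0.190 A.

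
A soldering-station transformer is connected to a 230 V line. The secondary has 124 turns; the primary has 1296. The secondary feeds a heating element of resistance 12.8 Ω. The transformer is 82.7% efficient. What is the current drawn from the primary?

V_s = 230 × 124/1296 = 22.006 V.
I_s = V_s/R = 22.006/12.8 = 1.7192 A.
P_out = V_s I_s = 22.006 × 1.7192 = 37.834 W.
P_in = P_out/η = 37.834/0.827 = 45.748 W.
I_p = P_in/V_p = 45.748/230 = 0.199 A.

I_p ≈ 0.199 A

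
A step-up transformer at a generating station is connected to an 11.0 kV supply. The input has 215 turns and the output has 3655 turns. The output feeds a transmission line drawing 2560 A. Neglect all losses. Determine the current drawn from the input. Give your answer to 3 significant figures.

I_in ≈ 43500 A

For an ideal transformer I_in N_in = I_out N_out, so I_in = 2560 × 3655/215 = 43500 A.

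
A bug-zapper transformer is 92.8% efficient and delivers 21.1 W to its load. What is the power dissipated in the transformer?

P_loss ≈ 1.64 W

P_in = P_out/η = 21.1/0.928 = 22.7371 W.
P_loss = P_in − P_out = 22.7371 − 21.1 = 1.64 W.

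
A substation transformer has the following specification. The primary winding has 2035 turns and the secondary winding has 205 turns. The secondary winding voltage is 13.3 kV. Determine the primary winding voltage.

V_p ≈ 132000 V

V_p/V_s = N_p/N_s, so V_p = 13300 × 2035/205 = 132000 V.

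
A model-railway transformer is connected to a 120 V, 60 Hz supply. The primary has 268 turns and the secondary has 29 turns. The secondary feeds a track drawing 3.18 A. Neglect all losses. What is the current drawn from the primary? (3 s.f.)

I_p ≈ 0.344 A

For an ideal transformer I_p N_p = I_s N_s, so I_p = 3.18 × 29/268 = 0.344 A.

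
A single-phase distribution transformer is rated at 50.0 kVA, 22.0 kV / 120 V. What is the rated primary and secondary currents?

I_p ≈ 2.27 A, I_s ≈ 417 A

I_p = S/V_p = 50000/22000 = 2.27 A.
I_s = S/V_s = 50000/120 = 417 A.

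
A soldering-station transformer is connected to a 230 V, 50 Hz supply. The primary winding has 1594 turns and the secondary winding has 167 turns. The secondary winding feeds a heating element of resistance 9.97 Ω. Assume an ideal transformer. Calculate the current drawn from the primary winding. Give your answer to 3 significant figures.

I_p ≈ 0.253 A

V_s = V_p × N_s/N_p = 230 × 167/1594 = 24.097 V.
I_s = V_s/R = 24.097/9.97 = 2.4169 A.
For an ideal transformer I_p N_p = I_s N_s, so I_p = 2.4169 × 167/1594 = 0.253 A.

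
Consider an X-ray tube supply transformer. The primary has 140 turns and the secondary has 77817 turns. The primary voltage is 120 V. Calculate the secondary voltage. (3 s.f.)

V_s ≈ 66700 V

V_s/V_p = N_s/N_p, so V_s = 120 × 77817/140 = 66700 V.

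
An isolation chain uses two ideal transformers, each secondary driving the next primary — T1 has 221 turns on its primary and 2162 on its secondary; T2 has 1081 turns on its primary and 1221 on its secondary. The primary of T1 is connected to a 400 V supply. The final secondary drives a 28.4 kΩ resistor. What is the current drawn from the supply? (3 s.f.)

Secondary of T1: V = 400.00 × 2162/221 = 3913.1 V.
Secondary of T2: V = 3913.1 × 1221/1081 = 4419.9 V.
I_load = 4419.9/28400 = 0.15563 A, so P_out = 4419.9 × 0.15563 = 687.87 W.
All ideal ⇒ P_in = P_out, so I_supply = 687.87/400 = 1.72 A.

I_supply ≈ 1.72 A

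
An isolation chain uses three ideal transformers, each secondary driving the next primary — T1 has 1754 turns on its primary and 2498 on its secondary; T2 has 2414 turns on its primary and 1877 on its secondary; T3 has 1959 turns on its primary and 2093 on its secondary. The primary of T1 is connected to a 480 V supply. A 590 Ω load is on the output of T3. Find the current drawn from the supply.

Secondary of T1: V = 480.00 × 2498/1754 = 683.60 V.
Secondary of T2: V = 683.60 × 1877/2414 = 531.53 V.
Secondary of T3: V = 531.53 × 2093/1959 = 567.89 V.
I_load = 567.89/590 = 0.96253 A, so P_out = 567.89 × 0.96253 = 546.61 W.
All ideal ⇒ P_in = P_out, so I_supply = 546.61/480 = 1.14 A.

I_supply ≈ 1.14 A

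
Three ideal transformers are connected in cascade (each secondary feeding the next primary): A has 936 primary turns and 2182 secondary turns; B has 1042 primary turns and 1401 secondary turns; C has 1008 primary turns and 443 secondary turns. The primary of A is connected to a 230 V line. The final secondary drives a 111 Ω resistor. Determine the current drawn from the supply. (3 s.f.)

Secondary of A: V = 230.00 × 2182/936 = 536.18 V.
Secondary of B: V = 536.18 × 1401/1042 = 720.90 V.
Secondary of C: V = 720.90 × 443/1008 = 316.83 V.
I_load = 316.83/111 = 2.8543 A, so P_out = 316.83 × 2.8543 = 904.31 W.
All ideal ⇒ P_in = P_out, so I_supply = 904.31/230 = 3.93 A.

I_supply ≈ 3.93 A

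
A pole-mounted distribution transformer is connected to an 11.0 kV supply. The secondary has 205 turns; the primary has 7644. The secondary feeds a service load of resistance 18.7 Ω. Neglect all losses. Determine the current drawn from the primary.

V_s = V_p × N_s/N_p = 11000 × 205/7644 = 295.00 V.
I_s = V_s/R = 295.00/18.7 = 15.776 A.
For an ideal transformer I_p N_p = I_s N_s, so I_p = 15.776 × 205/7644 = 0.423 A.

I_p ≈ 0.423 A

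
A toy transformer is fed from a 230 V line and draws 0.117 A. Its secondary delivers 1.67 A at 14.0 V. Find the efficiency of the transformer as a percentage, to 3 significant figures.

η ≈ 86.9%

P_in = 230 × 0.117 = 26.9100 W.
P_out = 14.0 × 1.67 = 23.3800 W.
η = P_out/P_in = 23.3800/26.9100 = 0.869.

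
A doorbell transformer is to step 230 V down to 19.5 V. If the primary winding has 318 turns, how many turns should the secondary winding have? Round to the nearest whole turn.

N_s = 27 turns

N_s/N_p = V_s/V_p, so N_s = 318 × 19.5/230 = 27.0 ≈ 27 turns.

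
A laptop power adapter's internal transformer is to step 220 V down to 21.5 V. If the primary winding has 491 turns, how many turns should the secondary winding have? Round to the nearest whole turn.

N_s/N_p = V_s/V_p, so N_s = 491 × 21.5/220 = 48.0 ≈ 48 turns.

N_s = 48 turns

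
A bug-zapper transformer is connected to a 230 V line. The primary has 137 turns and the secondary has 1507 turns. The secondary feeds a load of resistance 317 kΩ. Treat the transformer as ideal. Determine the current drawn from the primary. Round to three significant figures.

V_s = V_p × N_s/N_p = 230 × 1507/137 = 2530.0 V.
I_s = V_s/R = 2530.0/317000 = 0.0079811 A.
For an ideal transformer I_p N_p = I_s N_s, so I_p = 0.0079811 × 1507/137 = 0.0878 A.

I_p ≈ 0.0878 A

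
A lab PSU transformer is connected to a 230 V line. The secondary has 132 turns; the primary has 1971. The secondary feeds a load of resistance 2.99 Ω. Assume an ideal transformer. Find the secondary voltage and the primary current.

V_s = V_p × N_s/N_p = 230 × 132/1971 = 15.403 V.
I_s = V_s/R = 15.403/2.99 = 5.1516 A.
I_p = I_s × N_s/N_p = 5.1516 × 132/1971 = 0.345 A.

V_s ≈ 15.4 V, I_p ≈ 0.345 A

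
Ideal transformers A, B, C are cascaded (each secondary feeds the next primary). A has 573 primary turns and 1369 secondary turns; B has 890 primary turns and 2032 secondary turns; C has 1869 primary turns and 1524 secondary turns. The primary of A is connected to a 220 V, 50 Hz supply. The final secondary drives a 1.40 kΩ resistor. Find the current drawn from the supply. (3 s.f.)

Secondary of A: V = 220.00 × 1369/573 = 525.62 V.
Secondary of B: V = 525.62 × 2032/890 = 1200.1 V.
Secondary of C: V = 1200.1 × 1524/1869 = 978.55 V.
I_load = 978.55/1400 = 0.69896 A, so P_out = 978.55 × 0.69896 = 683.96 W.
All ideal ⇒ P_in = P_out, so I_supply = 683.96/220 = 3.11 A.

I_supply ≈ 3.11 A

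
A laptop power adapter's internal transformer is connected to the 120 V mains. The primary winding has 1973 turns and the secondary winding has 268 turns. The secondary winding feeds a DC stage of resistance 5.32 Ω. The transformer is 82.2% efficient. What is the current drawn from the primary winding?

I_p ≈ 0.506 A

V_s = 120 × 268/1973 = 16.300 V.
I_s = V_s/R = 16.300/5.32 = 3.0639 A.
P_out = V_s I_s = 16.300 × 3.0639 = 49.942 W.
P_in = P_out/η = 49.942/0.822 = 60.757 W.
I_p = P_in/V_p = 60.757/120 = 0.506 A.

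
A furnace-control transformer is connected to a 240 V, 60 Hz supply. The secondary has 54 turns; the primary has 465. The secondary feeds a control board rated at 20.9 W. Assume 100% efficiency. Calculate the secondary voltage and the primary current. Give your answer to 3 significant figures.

V_s ≈ 27.9 V, I_p ≈ 0.0871 A

V_s = V_p × N_s/N_p = 240 × 54/465 = 27.871 V.
I_s = P/V_s = 20.9/27.871 = 0.74988 A.
I_p = I_s × N_s/N_p = 0.74988 × 54/465 = 0.0871 A.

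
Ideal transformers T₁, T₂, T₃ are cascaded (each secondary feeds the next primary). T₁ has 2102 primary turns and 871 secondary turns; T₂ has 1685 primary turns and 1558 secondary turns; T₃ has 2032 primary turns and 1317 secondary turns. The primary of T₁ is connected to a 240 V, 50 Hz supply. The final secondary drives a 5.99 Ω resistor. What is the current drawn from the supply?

After T₁: V = 240.00 × 871/2102 = 99.448 V.
After T₂: V = 99.448 × 1558/1685 = 91.953 V.
After T₃: V = 91.953 × 1317/2032 = 59.597 V.
I_load = 59.597/5.99 = 9.9495 A, so P_out = 59.597 × 9.9495 = 592.96 W.
All ideal ⇒ P_in = P_out, so I_supply = 592.96/240 = 2.47 A.

I_supply ≈ 2.47 A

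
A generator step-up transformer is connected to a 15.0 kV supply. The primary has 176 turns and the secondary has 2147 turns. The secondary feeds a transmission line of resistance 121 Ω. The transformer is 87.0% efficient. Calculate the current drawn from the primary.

V_s = 15000 × 2147/176 = 182980 V.
I_s = V_s/R = 182980/121 = 1512.3 A.
P_out = V_s I_s = 182980 × 1512.3 = 2.7672×10^8 W.
P_in = P_out/η = 2.7672×10^8/0.870 = 3.1807×10^8 W.
I_p = P_in/V_p = 3.1807×10^8/15000 = 21200 A.

I_p ≈ 21200 A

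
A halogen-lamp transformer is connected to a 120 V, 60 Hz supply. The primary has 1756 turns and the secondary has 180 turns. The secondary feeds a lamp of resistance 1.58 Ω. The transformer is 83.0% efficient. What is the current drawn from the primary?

V_s = 120 × 180/1756 = 12.301 V.
I_s = V_s/R = 12.301/1.58 = 7.7852 A.
P_out = V_s I_s = 12.301 × 7.7852 = 95.764 W.
P_in = P_out/η = 95.764/0.830 = 115.38 W.
I_p = P_in/V_p = 115.38/120 = 0.961 A.

I_p ≈ 0.961 A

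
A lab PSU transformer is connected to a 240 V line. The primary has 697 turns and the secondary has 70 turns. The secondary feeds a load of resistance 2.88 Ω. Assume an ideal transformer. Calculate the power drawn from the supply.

V_s = V_p × N_s/N_p = 240 × 70/697 = 24.103 V.
I_s = V_s/R = 24.103/2.88 = 8.3692 A.
I_p = I_s × N_s/N_p = 8.3692 × 70/697 = 0.84052 A.
P = V_p I_p = 240 × 0.84052 = 202 W.

P ≈ 202 W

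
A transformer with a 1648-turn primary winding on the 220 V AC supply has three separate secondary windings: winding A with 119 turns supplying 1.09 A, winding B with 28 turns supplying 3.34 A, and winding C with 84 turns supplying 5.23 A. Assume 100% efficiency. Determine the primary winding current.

V_A = 220 × 119/1648 = 15.886 V; V_B = 220 × 28/1648 = 3.7379 V; V_C = 220 × 84/1648 = 11.214 V.
P_out = V_A I_A + V_B I_B + V_C I_C = 15.886×1.09 + 3.7379×3.34 + 11.214×5.23 = 17.316 + 12.484 + 58.647 = 88.447 W.
Ideal ⇒ P_in = P_out, so I_p = P_out/V_p = 88.447/220 = 0.402 A.

I_p ≈ 0.402 A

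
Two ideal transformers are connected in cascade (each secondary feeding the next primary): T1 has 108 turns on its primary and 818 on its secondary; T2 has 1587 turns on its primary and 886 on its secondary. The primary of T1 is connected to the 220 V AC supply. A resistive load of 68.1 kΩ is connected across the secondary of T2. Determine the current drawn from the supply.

I_supply ≈ 0.0578 A

After T1: V = 220.00 × 818/108 = 1666.3 V.
After T2: V = 1666.3 × 886/1587 = 930.27 V.
I_load = 930.27/68100 = 0.013660 A, so P_out = 930.27 × 0.013660 = 12.708 W.
All ideal ⇒ P_in = P_out, so I_supply = 12.708/220 = 0.0578 A.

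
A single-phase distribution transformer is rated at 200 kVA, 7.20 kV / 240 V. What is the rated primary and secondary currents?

I_p ≈ 27.8 A, I_s ≈ 833 A

I_p = S/V_p = 200000/7200 = 27.8 A.
I_s = S/V_s = 200000/240 = 833 A.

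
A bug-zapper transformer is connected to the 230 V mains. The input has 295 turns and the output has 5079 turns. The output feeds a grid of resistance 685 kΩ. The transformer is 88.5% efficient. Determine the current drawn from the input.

I_in ≈ 0.112 A

V_out = 230 × 5079/295 = 3959.9 V.
I_out = V_out/R = 3959.9/685000 = 0.0057809 A.
P_out = V_out I_out = 3959.9 × 0.0057809 = 22.892 W.
P_in = P_out/η = 22.892/0.885 = 25.866 W.
I_in = P_in/V_in = 25.866/230 = 0.112 A.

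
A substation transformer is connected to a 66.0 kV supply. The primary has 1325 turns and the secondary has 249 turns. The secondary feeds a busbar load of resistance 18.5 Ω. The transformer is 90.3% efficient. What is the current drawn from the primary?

I_p ≈ 140 A

V_s = 66000 × 249/1325 = 12403 V.
I_s = V_s/R = 12403/18.5 = 670.43 A.
P_out = V_s I_s = 12403 × 670.43 = 8.3154×10^6 W.
P_in = P_out/η = 8.3154×10^6/0.903 = 9.2086×10^6 W.
I_p = P_in/V_p = 9.2086×10^6/66000 = 140 A.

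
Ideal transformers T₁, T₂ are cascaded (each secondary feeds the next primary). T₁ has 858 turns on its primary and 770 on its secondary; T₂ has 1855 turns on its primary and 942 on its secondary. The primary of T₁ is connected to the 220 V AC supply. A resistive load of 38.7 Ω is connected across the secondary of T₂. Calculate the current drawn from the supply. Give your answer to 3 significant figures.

After T₁: V = 220.00 × 770/858 = 197.44 V.
After T₂: V = 197.44 × 942/1855 = 100.26 V.
I_load = 100.26/38.7 = 2.5907 A, so P_out = 100.26 × 2.5907 = 259.75 W.
All ideal ⇒ P_in = P_out, so I_supply = 259.75/220 = 1.18 A.

I_supply ≈ 1.18 A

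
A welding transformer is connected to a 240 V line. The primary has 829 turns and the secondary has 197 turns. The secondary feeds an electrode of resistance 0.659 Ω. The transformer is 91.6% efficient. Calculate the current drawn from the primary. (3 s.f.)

I_p ≈ 22.5 A

V_s = 240 × 197/829 = 57.033 V.
I_s = V_s/R = 57.033/0.659 = 86.544 A.
P_out = V_s I_s = 57.033 × 86.544 = 4935.8 W.
P_in = P_out/η = 4935.8/0.916 = 5388.5 W.
I_p = P_in/V_p = 5388.5/240 = 22.5 A.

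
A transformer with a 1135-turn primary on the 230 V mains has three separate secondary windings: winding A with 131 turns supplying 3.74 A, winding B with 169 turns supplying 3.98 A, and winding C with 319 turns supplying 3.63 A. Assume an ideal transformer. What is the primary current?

I_p ≈ 2.04 A

V_A = 230 × 131/1135 = 26.546 V; V_B = 230 × 169/1135 = 34.247 V; V_C = 230 × 319/1135 = 64.643 V.
P_out = V_A I_A + V_B I_B + V_C I_C = 26.546×3.74 + 34.247×3.98 + 64.643×3.63 = 99.283 + 136.30 + 234.65 = 470.24 W.
Ideal ⇒ P_in = P_out, so I_p = P_out/V_p = 470.24/230 = 2.04 A.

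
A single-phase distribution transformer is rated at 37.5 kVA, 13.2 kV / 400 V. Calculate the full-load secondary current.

I_s = S/V_s = 37500/400 = 93.8 A.

I_s ≈ 93.8 A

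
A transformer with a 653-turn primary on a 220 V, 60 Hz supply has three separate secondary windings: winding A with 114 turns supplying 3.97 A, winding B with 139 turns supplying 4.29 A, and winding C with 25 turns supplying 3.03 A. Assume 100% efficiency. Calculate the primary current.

V_A = 220 × 114/653 = 38.407 V; V_B = 220 × 139/653 = 46.830 V; V_C = 220 × 25/653 = 8.4227 V.
P_out = V_A I_A + V_B I_B + V_C I_C = 38.407×3.97 + 46.830×4.29 + 8.4227×3.03 = 152.48 + 200.90 + 25.521 = 378.90 W.
Ideal ⇒ P_in = P_out, so I_p = P_out/V_p = 378.90/220 = 1.72 A.

I_p ≈ 1.72 A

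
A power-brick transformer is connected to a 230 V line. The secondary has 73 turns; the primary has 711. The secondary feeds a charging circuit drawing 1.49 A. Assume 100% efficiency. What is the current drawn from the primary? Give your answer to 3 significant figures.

I_p ≈ 0.153 A

For an ideal transformer I_p N_p = I_s N_s, so I_p = 1.49 × 73/711 = 0.153 A.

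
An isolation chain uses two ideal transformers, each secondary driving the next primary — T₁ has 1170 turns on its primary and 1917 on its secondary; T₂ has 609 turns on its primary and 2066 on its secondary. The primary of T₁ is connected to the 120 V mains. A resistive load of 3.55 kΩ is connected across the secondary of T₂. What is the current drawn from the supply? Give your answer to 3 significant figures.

Secondary of T₁: V = 120.00 × 1917/1170 = 196.62 V.
Secondary of T₂: V = 196.62 × 2066/609 = 667.01 V.
I_load = 667.01/3550 = 0.18789 A, so P_out = 667.01 × 0.18789 = 125.32 W.
All ideal ⇒ P_in = P_out, so I_supply = 125.32/120 = 1.04 A.

I_supply ≈ 1.04 A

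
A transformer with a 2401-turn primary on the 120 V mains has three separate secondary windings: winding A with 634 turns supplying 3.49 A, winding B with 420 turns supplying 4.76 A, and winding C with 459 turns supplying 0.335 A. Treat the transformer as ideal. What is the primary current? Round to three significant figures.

I_p ≈ 1.82 A

V_A = 120 × 634/2401 = 31.687 V; V_B = 120 × 420/2401 = 20.991 V; V_C = 120 × 459/2401 = 22.940 V.
P_out = V_A I_A + V_B I_B + V_C I_C = 31.687×3.49 + 20.991×4.76 + 22.940×0.335 = 110.59 + 99.918 + 7.6850 = 218.19 W.
Ideal ⇒ P_in = P_out, so I_p = P_out/V_p = 218.19/120 = 1.82 A.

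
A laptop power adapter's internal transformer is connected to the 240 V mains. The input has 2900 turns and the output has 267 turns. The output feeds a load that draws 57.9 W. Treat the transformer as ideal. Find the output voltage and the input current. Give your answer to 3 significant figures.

V_out = V_in × N_out/N_in = 240 × 267/2900 = 22.097 V.
I_out = P/V_out = 57.9/22.097 = 2.6203 A.
I_in = I_out × N_out/N_in = 2.6203 × 267/2900 = 0.241 A.

V_out ≈ 22.1 V, I_in ≈ 0.241 A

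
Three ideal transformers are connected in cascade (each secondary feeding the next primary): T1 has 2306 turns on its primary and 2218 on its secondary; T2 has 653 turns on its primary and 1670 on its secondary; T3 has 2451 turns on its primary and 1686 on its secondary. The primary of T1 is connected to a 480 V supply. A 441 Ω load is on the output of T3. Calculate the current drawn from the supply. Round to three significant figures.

After T1: V = 480.00 × 2218/2306 = 461.68 V.
After T2: V = 461.68 × 1670/653 = 1180.7 V.
After T3: V = 1180.7 × 1686/2451 = 812.20 V.
I_load = 812.20/441 = 1.8417 A, so P_out = 812.20 × 1.8417 = 1495.8 W.
All ideal ⇒ P_in = P_out, so I_supply = 1495.8/480 = 3.12 A.

I_supply ≈ 3.12 A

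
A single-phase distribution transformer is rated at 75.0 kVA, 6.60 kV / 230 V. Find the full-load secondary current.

I_s = S/V_s = 75000/230 = 326 A.

I_s ≈ 326 A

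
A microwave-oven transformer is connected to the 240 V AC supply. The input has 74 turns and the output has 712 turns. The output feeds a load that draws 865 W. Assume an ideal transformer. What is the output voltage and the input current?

V_out = V_in × N_out/N_in = 240 × 712/74 = 2309.2 V.
I_out = P/V_out = 865/2309.2 = 0.37459 A.
I_in = I_out × N_out/N_in = 0.37459 × 712/74 = 3.60 A.

V_out ≈ 2310 V, I_in ≈ 3.60 A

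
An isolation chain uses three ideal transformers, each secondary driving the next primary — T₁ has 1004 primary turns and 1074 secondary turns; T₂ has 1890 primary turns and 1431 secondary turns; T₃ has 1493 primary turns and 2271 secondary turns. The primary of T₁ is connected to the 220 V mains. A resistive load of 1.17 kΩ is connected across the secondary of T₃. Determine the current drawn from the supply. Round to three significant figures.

I_supply ≈ 0.285 A

After T₁: V = 220.00 × 1074/1004 = 235.34 V.
After T₂: V = 235.34 × 1431/1890 = 178.18 V.
After T₃: V = 178.18 × 2271/1493 = 271.04 V.
I_load = 271.04/1170 = 0.23166 A, so P_out = 271.04 × 0.23166 = 62.787 W.
All ideal ⇒ P_in = P_out, so I_supply = 62.787/220 = 0.285 A.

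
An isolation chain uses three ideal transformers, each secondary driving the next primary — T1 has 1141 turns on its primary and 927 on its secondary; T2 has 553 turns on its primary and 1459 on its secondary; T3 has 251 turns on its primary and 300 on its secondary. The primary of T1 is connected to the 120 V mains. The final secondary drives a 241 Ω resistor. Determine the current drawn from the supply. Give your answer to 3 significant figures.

After T1: V = 120.00 × 927/1141 = 97.493 V.
After T2: V = 97.493 × 1459/553 = 257.22 V.
After T3: V = 257.22 × 300/251 = 307.43 V.
I_load = 307.43/241 = 1.2757 A, so P_out = 307.43 × 1.2757 = 392.18 W.
All ideal ⇒ P_in = P_out, so I_supply = 392.18/120 = 3.27 A.

I_supply ≈ 3.27 A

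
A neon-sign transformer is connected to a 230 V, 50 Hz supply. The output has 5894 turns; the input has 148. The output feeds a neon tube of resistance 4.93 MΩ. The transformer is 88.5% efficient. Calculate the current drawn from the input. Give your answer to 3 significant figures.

V_out = 230 × 5894/148 = 9159.6 V.
I_out = V_out/R = 9159.6/(4.93×10^6) = 0.0018579 A.
P_out = V_out I_out = 9159.6 × 0.0018579 = 17.018 W.
P_in = P_out/η = 17.018/0.885 = 19.229 W.
I_in = P_in/V_in = 19.229/230 = 0.0836 A.

I_in ≈ 0.0836 A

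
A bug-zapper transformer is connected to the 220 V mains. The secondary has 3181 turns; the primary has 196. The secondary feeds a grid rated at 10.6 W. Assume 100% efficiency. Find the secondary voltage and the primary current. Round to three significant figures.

V_s ≈ 3570 V, I_p ≈ 0.0482 A

V_s = V_p × N_s/N_p = 220 × 3181/196 = 3570.5 V.
I_s = P/V_s = 10.6/3570.5 = 0.0029688 A.
I_p = I_s × N_s/N_p = 0.0029688 × 3181/196 = 0.0482 A.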